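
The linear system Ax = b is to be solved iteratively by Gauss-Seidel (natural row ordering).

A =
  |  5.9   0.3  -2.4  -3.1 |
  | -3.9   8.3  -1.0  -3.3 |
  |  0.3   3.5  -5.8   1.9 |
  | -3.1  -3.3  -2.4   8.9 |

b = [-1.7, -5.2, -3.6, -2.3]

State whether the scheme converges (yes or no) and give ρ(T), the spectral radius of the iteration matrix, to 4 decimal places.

yes, ρ = 0.9136

Write A = D+L+U with D = diag(5.9, 8.3, -5.8, 8.9).
Gauss-Seidel: T = -(D+L)⁻¹U, row 0 first, T[0,3] = -(-3.1)/(5.9) = +0.5254; later rows by forward substitution.
  T[0,:] = [+0.0000  -0.0508  +0.4068  +0.5254]
  T[1,:] = [+0.0000  -0.0239  +0.3116  +0.6445]
  T[2,:] = [+0.0000  -0.0170  +0.2091  +0.7437]
  T[3,:] = [+0.0000  -0.0312  +0.3136  +0.6225]
|roots of det(T-λI)|: 0.9136, 0.1127, 0.0068, 0.0000.
ρ = 0.9136; 0.9136 < 1 ⇒ converges.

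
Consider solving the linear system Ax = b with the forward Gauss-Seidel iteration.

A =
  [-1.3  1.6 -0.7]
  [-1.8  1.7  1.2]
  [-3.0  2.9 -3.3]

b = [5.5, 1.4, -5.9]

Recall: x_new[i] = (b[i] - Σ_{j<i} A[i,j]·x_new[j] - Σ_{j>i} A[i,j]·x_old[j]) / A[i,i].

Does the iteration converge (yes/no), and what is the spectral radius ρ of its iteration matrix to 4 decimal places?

Let D = diag(-1.3, 1.7, -3.3); L, U the strict triangles.
Gauss-Seidel: T = -(D+L)⁻¹U, row 0 first, T[0,1] = -(1.6)/(-1.3) = +1.2308; later rows by forward substitution.
  T[0,:] = [+0.0000, +1.2308, -0.5385]
  T[1,:] = [+0.0000, +1.3032, -1.2760]
  T[2,:] = [+0.0000, +0.0263, -0.6318]
|eigenvalues of T|: 1.2856, 0.6143, 0.0000.
ρ(T) = max|λ| = 1.2856; 1.2856 > 1: divergent.

no, ρ = 1.2856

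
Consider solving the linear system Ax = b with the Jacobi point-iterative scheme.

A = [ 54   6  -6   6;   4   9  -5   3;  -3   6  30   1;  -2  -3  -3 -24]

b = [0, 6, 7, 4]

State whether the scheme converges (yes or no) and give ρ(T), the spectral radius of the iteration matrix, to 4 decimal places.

Diagonal D = diag(54, 9, 30, -24); L, U strict lower/upper.
Jacobi T = -D⁻¹(L+U): T[0,3] = -(6)/(54) = -0.1111; T[0,0] = 0.
  T[0,:] = [+0.0000, -0.1111, +0.1111, -0.1111]
  T[1,:] = [-0.4444, +0.0000, +0.5556, -0.3333]
  T[2,:] = [+0.1000, -0.2000, +0.0000, -0.0333]
  T[3,:] = [-0.0833, -0.1250, -0.1250, +0.0000]
eigenvalue magnitudes: 0.2449, 0.2040, 0.2040, 0.0892.
ρ = 0.2449; 0.2449 < 1 ⇒ converges.

yes, ρ = 0.2449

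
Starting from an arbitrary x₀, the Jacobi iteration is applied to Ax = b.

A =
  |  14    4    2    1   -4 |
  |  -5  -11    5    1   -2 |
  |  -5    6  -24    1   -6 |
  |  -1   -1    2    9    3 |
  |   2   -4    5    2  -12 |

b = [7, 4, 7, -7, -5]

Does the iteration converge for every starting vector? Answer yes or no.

Diagonal D = diag(14, -11, -24, 9, -12); L, U strict lower/upper.
T_J = -D⁻¹(L+U): T[0,1] = -(4)/(14) = -0.2857; T[0,0] = 0.
  T[0,:] = [+0.0000 -0.2857 -0.1429 -0.0714 +0.2857]
  T[1,:] = [-0.4545 +0.0000 +0.4545 +0.0909 -0.1818]
  T[2,:] = [-0.2083 +0.2500 +0.0000 +0.0417 -0.2500]
  T[3,:] = [+0.1111 +0.1111 -0.2222 +0.0000 -0.3333]
  T[4,:] = [+0.1667 -0.3333 +0.4167 +0.1667 +0.0000]
moduli |λ_i(T)| = 0.6637, 0.2983, 0.2983, 0.2642, 0.1069.
spectral radius ρ = 0.6637; 0.6637 < 1: convergent.

yes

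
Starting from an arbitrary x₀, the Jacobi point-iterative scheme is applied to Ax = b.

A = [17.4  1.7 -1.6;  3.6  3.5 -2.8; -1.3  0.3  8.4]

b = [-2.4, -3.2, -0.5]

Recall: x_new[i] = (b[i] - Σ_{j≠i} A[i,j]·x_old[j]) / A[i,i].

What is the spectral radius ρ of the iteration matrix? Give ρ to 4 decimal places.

0.3349

Diagonal D = diag(17.4, 3.5, 8.4); L, U strict lower/upper.
Jacobi: T = -D⁻¹(L+U), T[2,1] = -(0.3)/(8.4) = -0.0357; T[2,2] = 0.
  T[0,:] = [+0.0000, -0.0977, +0.0920]
  T[1,:] = [-1.0286, +0.0000, +0.8000]
  T[2,:] = [+0.1548, -0.0357, +0.0000]
|eigenvalues of T|: 0.3349, 0.2124, 0.1226.
ρ = 0.3349; 0.3349 < 1 ⇒ converges.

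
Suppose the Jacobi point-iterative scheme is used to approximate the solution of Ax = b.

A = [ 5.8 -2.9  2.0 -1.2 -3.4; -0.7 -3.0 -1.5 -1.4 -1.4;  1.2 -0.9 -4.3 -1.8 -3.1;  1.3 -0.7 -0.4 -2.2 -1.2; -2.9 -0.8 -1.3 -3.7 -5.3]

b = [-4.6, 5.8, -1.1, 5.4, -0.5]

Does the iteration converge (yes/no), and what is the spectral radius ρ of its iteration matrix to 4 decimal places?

Let D = diag(5.8, -3, -4.3, -2.2, -5.3); L, U the strict triangles.
Jacobi T = -D⁻¹(L+U): T[4,2] = -(-1.3)/(-5.3) = -0.2453; T[4,4] = 0.
  T[0,:] = [+0.0000 +0.5000 -0.3448 +0.2069 +0.5862]
  T[1,:] = [-0.2333 +0.0000 -0.5000 -0.4667 -0.4667]
  T[2,:] = [+0.2791 -0.2093 +0.0000 -0.4186 -0.7209]
  T[3,:] = [+0.5909 -0.3182 -0.1818 +0.0000 -0.5455]
  T[4,:] = [-0.5472 -0.1509 -0.2453 -0.6981 +0.0000]
|eigenvalues of T|: 1.1985, 0.6812, 0.6812, 0.3132, 0.3132.
ρ(T) = max|λ| = 1.1985; 1.1985 > 1, so it fails to converge.

no, ρ = 1.1985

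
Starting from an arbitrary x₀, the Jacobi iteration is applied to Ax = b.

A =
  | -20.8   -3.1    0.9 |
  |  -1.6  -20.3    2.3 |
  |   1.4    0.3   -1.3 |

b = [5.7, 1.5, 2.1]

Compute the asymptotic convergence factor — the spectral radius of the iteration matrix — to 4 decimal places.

Write A = D+L+U with D = diag(-20.8, -20.3, -1.3).
Jacobi: T = -D⁻¹(L+U), T[1,2] = -(2.3)/(-20.3) = +0.1133; T[1,1] = 0.
  T[0,:] = [+0.0000, -0.1490, +0.0433]
  T[1,:] = [-0.0788, +0.0000, +0.1133]
  T[2,:] = [+1.0769, +0.2308, +0.0000]
moduli |λ_i(T)| = 0.3687, 0.2268, 0.2268.
spectral radius ρ = 0.3687; 0.3687 < 1 ⇒ converges.

0.3687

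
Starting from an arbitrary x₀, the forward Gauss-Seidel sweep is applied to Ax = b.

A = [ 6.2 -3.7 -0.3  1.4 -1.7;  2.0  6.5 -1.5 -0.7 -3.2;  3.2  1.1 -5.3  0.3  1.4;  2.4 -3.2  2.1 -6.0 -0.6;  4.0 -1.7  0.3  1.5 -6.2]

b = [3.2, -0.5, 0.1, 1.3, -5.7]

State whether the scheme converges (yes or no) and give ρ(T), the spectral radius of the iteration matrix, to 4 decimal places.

yes, ρ = 0.7068

Write A = D+L+U with D = diag(6.2, 6.5, -5.3, -6, -6.2).
GS T = -(D+L)⁻¹U: row 0 first, T[0,4] = -(-1.7)/(6.2) = +0.2742; later rows by forward substitution.
  T[0,:] = [+0.0000 +0.5968 +0.0484 -0.2258 +0.2742]
  T[1,:] = [+0.0000 -0.1836 +0.2159 +0.1772 +0.4079]
  T[2,:] = [+0.0000 +0.3222 +0.0740 -0.0430 +0.5144]
  T[3,:] = [+0.0000 +0.4494 -0.0699 -0.1999 -0.0279]
  T[4,:] = [+0.0000 +0.5597 -0.0413 -0.2447 +0.0832]
|eigenvalues of T|: 0.7068, 0.5570, 0.0906, 0.0141, 0.0000.
ρ = 0.7068; 0.7068 < 1 ⇒ converges.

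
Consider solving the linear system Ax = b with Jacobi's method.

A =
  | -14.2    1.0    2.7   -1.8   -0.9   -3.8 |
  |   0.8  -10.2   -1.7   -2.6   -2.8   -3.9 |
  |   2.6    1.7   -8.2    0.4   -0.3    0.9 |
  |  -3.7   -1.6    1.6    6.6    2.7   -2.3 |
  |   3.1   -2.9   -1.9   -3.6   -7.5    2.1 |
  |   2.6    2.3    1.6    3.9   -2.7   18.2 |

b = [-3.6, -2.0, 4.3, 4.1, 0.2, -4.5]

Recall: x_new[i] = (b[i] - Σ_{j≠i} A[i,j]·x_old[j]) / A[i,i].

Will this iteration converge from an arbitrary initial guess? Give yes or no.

A = D + L + U where D = diag(-14.2, -10.2, -8.2, 6.6, -7.5, 18.2).
T_J = -D⁻¹(L+U): T[3,1] = -(-1.6)/(6.6) = +0.2424; T[3,3] = 0.
  T[0,:] = [+0.0000  +0.0704  +0.1901  -0.1268  -0.0634  -0.2676]
  T[1,:] = [+0.0784  +0.0000  -0.1667  -0.2549  -0.2745  -0.3824]
  T[2,:] = [+0.3171  +0.2073  +0.0000  +0.0488  -0.0366  +0.1098]
  T[3,:] = [+0.5606  +0.2424  -0.2424  +0.0000  -0.4091  +0.3485]
  T[4,:] = [+0.4133  -0.3867  -0.2533  -0.4800  +0.0000  +0.2800]
  T[5,:] = [-0.1429  -0.1264  -0.0879  -0.2143  +0.1484  +0.0000]
|λ(T)| sorted: 0.6461, 0.4855, 0.4855, 0.2646, 0.2131, 0.2131.
ρ = 0.6461; 0.6461 < 1: convergent.

yes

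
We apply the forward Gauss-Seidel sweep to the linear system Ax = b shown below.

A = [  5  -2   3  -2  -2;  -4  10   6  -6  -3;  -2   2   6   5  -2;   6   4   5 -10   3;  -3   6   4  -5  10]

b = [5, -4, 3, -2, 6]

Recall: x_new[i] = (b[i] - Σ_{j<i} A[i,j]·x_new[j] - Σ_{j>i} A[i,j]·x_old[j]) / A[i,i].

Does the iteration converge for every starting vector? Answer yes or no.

no

A = D + L + U where D = diag(5, 10, 6, -10, 10).
Gauss-Seidel: T = -(D+L)⁻¹U, row 0 first, T[0,1] = -(-2)/(5) = +0.4000; later rows by forward substitution.
  T[0,:] = [+0.0000 +0.4000 -0.6000 +0.4000 +0.4000]
  T[1,:] = [+0.0000 +0.1600 -0.8400 +0.7600 +0.4600]
  T[2,:] = [+0.0000 +0.0800 +0.0800 -0.9533 +0.3133]
  T[3,:] = [+0.0000 +0.3440 -0.6560 +0.0673 +0.8807]
  T[4,:] = [+0.0000 +0.1640 -0.0360 +0.0790 +0.1590]
|λ(T)| sorted: 1.2288, 0.7048, 0.1442, 0.1442, 0.0000.
spectral radius ρ = 1.2288; 1.2288 > 1, so it fails to converge.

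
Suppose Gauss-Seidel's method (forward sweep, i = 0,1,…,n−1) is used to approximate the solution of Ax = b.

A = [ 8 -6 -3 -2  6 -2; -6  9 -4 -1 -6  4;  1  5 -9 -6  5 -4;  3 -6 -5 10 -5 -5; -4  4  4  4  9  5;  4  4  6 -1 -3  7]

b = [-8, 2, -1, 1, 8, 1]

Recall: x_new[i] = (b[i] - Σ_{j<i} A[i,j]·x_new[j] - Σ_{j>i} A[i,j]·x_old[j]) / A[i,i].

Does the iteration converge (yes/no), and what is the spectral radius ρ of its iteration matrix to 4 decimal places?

Split A = D + L + U, D = diag(8, 9, -9, 10, 9, 7).
T_GS = -(D+L)⁻¹U: row 0 first, T[0,3] = -(-2)/(8) = +0.2500; later rows by forward substitution.
  T[0,:] = [+0.0000, +0.7500, +0.3750, +0.2500, -0.7500, +0.2500]
  T[1,:] = [+0.0000, +0.5000, +0.6944, +0.2778, +0.1667, -0.2778]
  T[2,:] = [+0.0000, +0.3611, +0.4275, -0.4846, +0.5648, -0.5710]
  T[3,:] = [+0.0000, +0.2556, +0.5179, -0.1506, +1.1074, -0.0272]
  T[4,:] = [+0.0000, -0.1630, -0.5621, +0.2700, -1.1506, -0.0551]
  T[5,:] = [+0.0000, -1.0571, -1.1444, +0.2079, -0.4857, +0.4778]
|λ(T)| sorted: 1.6307, 1.0847, 0.3460, 0.3460, 0.1665, 0.0000.
ρ(T) = max|λ| = 1.6307; 1.6307 > 1, so it fails to converge.

no, ρ = 1.6307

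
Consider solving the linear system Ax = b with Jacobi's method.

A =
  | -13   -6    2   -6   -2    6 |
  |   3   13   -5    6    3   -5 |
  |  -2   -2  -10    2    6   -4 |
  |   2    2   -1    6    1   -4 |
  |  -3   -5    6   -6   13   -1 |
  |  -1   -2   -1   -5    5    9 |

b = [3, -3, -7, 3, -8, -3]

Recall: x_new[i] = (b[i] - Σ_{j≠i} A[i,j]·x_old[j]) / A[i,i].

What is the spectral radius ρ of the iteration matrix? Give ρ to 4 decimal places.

Write A = D+L+U with D = diag(-13, 13, -10, 6, 13, 9).
Jacobi T = -D⁻¹(L+U): T[1,0] = -(3)/(13) = -0.2308; T[1,1] = 0.
  T[0,:] = [+0.0000 -0.4615 +0.1538 -0.4615 -0.1538 +0.4615]
  T[1,:] = [-0.2308 +0.0000 +0.3846 -0.4615 -0.2308 +0.3846]
  T[2,:] = [-0.2000 -0.2000 +0.0000 +0.2000 +0.6000 -0.4000]
  T[3,:] = [-0.3333 -0.3333 +0.1667 +0.0000 -0.1667 +0.6667]
  T[4,:] = [+0.2308 +0.3846 -0.4615 +0.4615 +0.0000 +0.0769]
  T[5,:] = [+0.1111 +0.2222 +0.1111 +0.5556 -0.5556 +0.0000]
eigenvalue magnitudes: 1.1656, 0.7921, 0.7921, 0.5394, 0.3421, 0.0668.
ρ = 1.1656; 1.1656 > 1: divergent.

1.1656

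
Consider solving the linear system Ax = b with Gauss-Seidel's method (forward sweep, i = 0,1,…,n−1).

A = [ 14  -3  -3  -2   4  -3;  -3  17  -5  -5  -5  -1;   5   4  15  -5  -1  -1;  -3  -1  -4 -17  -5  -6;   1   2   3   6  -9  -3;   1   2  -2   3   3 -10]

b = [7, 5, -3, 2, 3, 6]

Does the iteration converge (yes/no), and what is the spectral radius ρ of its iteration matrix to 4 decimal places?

Split A = D + L + U, D = diag(14, 17, 15, -17, -9, -10).
GS T = -(D+L)⁻¹U: row 0 first, T[0,4] = -(4)/(14) = -0.2857; later rows by forward substitution.
  T[0,:] = [+0.0000  +0.2143  +0.2143  +0.1429  -0.2857  +0.2143]
  T[1,:] = [+0.0000  +0.0378  +0.3319  +0.3193  +0.2437  +0.0966]
  T[2,:] = [+0.0000  -0.0815  -0.1599  +0.2006  +0.0969  -0.0305]
  T[3,:] = [+0.0000  -0.0209  -0.0197  -0.0912  -0.2808  -0.3893]
  T[4,:] = [+0.0000  -0.0089  +0.0311  +0.0929  -0.1325  -0.5577]
  T[5,:] = [+0.0000  +0.0364  +0.1232  +0.0386  -0.1232  -0.2372]
eigenvalue magnitudes: 0.5129, 0.3081, 0.3081, 0.0761, 0.0556, 0.0000.
spectral radius ρ = 0.5129; 0.5129 < 1 ⇒ converges.

yes, ρ = 0.5129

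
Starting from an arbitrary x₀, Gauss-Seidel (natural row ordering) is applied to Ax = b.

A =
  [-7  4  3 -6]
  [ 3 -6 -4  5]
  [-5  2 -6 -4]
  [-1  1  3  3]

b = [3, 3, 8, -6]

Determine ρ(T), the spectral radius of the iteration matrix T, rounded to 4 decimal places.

1.2016

Split A = D + L + U, D = diag(-7, -6, -6, 3).
T_GS = -(D+L)⁻¹U: row 0 first, T[0,3] = -(-6)/(-7) = -0.8571; later rows by forward substitution.
  T[0,:] = [+0.0000  +0.5714  +0.4286  -0.8571]
  T[1,:] = [+0.0000  +0.2857  -0.4524  +0.4048]
  T[2,:] = [+0.0000  -0.3810  -0.5079  +0.1825]
  T[3,:] = [+0.0000  +0.4762  +0.8016  -0.6032]
|eigenvalues of T|: 1.2016, 0.5134, 0.1372, 0.0000.
spectral radius ρ = 1.2016; 1.2016 > 1 ⇒ diverges.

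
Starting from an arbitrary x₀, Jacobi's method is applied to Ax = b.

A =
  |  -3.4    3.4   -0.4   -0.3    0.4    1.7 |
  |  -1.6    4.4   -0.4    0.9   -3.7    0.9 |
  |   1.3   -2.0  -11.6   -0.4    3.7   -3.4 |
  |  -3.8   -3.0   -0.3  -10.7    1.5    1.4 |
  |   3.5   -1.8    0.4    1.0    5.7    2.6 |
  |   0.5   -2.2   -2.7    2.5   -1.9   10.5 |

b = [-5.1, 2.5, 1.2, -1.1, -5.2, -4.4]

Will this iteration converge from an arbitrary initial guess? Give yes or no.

Split A = D + L + U, D = diag(-3.4, 4.4, -11.6, -10.7, 5.7, 10.5).
T_J = -D⁻¹(L+U): T[2,5] = -(-3.4)/(-11.6) = -0.2931; T[2,2] = 0.
  T[0,:] = [+0.0000 +1.0000 -0.1176 -0.0882 +0.1176 +0.5000]
  T[1,:] = [+0.3636 +0.0000 +0.0909 -0.2045 +0.8409 -0.2045]
  T[2,:] = [+0.1121 -0.1724 +0.0000 -0.0345 +0.3190 -0.2931]
  T[3,:] = [-0.3551 -0.2804 -0.0280 +0.0000 +0.1402 +0.1308]
  T[4,:] = [-0.6140 +0.3158 -0.0702 -0.1754 +0.0000 -0.4561]
  T[5,:] = [-0.0476 +0.2095 +0.2571 -0.2381 +0.1810 +0.0000]
|eigenvalues of T|: 0.9479, 0.6153, 0.6153, 0.3703, 0.3703, 0.0441.
ρ = 0.9479; 0.9479 < 1: convergent.

yes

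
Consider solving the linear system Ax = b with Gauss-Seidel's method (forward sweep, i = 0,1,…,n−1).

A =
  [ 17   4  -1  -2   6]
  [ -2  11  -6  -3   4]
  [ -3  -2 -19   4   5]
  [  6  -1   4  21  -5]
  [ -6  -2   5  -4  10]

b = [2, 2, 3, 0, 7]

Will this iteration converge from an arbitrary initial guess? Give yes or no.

Write A = D+L+U with D = diag(17, 11, -19, 21, 10).
Gauss-Seidel: T = -(D+L)⁻¹U, row 0 first, T[0,2] = -(-1)/(17) = +0.0588; later rows by forward substitution.
  T[0,:] = [+0.0000  -0.2353  +0.0588  +0.1176  -0.3529]
  T[1,:] = [+0.0000  -0.0428  +0.5561  +0.2941  -0.4278]
  T[2,:] = [+0.0000  +0.0417  -0.0678  +0.1610  +0.3639]
  T[3,:] = [+0.0000  +0.0573  +0.0226  -0.0503  +0.2492]
  T[4,:] = [+0.0000  -0.1477  +0.1895  +0.0288  -0.3796]
|λ(T)| sorted: 0.6947, 0.1946, 0.1946, 0.1467, 0.0000.
ρ(T) = max|λ| = 0.6947; 0.6947 < 1 ⇒ converges.

yes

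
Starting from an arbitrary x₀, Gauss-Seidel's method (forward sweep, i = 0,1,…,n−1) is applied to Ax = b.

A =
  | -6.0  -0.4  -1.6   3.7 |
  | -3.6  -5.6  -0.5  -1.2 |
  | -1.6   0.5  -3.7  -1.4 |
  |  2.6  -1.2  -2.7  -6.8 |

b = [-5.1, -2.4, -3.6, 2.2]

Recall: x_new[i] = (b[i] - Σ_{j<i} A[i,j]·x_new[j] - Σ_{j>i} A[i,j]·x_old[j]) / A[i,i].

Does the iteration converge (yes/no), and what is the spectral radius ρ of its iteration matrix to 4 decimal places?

A = D + L + U where D = diag(-6, -5.6, -3.7, -6.8).
T_GS = -(D+L)⁻¹U: row 0 first, T[0,2] = -(-1.6)/(-6) = -0.2667; later rows by forward substitution.
  T[0,:] = [+0.0000 -0.0667 -0.2667 +0.6167]
  T[1,:] = [+0.0000 +0.0429 +0.0821 -0.6107]
  T[2,:] = [+0.0000 +0.0346 +0.1264 -0.7276]
  T[3,:] = [+0.0000 -0.0468 -0.1667 +0.6324]
|roots of det(T-λI)|: 0.8479, 0.0625, 0.0163, 0.0000.
spectral radius ρ = 0.8479; 0.8479 < 1 ⇒ converges.

yes, ρ = 0.8479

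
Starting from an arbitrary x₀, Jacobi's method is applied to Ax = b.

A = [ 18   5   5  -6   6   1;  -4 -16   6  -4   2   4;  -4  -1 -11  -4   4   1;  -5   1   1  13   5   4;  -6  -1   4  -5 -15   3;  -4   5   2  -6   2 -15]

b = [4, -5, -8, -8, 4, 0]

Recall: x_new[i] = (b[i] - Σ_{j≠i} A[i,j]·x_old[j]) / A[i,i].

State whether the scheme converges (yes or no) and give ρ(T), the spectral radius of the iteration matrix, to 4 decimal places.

Split A = D + L + U, D = diag(18, -16, -11, 13, -15, -15).
Jacobi: T = -D⁻¹(L+U), T[3,5] = -(4)/(13) = -0.3077; T[3,3] = 0.
  T[0,:] = [+0.0000, -0.2778, -0.2778, +0.3333, -0.3333, -0.0556]
  T[1,:] = [-0.2500, +0.0000, +0.3750, -0.2500, +0.1250, +0.2500]
  T[2,:] = [-0.3636, -0.0909, +0.0000, -0.3636, +0.3636, +0.0909]
  T[3,:] = [+0.3846, -0.0769, -0.0769, +0.0000, -0.3846, -0.3077]
  T[4,:] = [-0.4000, -0.0667, +0.2667, -0.3333, +0.0000, +0.2000]
  T[5,:] = [-0.2667, +0.3333, +0.1333, -0.4000, +0.1333, +0.0000]
|roots of det(T-λI)|: 1.2072, 0.4205, 0.4205, 0.2071, 0.2071, 0.0140.
ρ(T) = max|λ| = 1.2072; 1.2072 > 1: divergent.

no, ρ = 1.2072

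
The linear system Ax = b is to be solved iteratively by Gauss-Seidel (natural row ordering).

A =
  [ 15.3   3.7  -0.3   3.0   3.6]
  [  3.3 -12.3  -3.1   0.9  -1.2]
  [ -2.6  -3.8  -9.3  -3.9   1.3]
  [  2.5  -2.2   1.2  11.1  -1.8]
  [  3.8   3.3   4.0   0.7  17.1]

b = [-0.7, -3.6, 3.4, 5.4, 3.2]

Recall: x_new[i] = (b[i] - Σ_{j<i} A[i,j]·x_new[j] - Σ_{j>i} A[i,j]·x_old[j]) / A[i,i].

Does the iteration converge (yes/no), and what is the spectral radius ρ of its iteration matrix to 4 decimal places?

Write A = D+L+U with D = diag(15.3, -12.3, -9.3, 11.1, 17.1).
GS T = -(D+L)⁻¹U: row 0 first, T[0,4] = -(3.6)/(15.3) = -0.2353; later rows by forward substitution.
  T[0,:] = [+0.0000, -0.2418, +0.0196, -0.1961, -0.2353]
  T[1,:] = [+0.0000, -0.0649, -0.2468, +0.0206, -0.1607]
  T[2,:] = [+0.0000, +0.0941, +0.0953, -0.3729, +0.2712]
  T[3,:] = [+0.0000, +0.0314, -0.0636, +0.0886, +0.1540]
  T[4,:] = [+0.0000, +0.0430, +0.0236, +0.1232, +0.0135]
|λ(T)| sorted: 0.2564, 0.1788, 0.1417, 0.1417, 0.0000.
spectral radius ρ = 0.2564; 0.2564 < 1, so it converges for any x₀.

yes, ρ = 0.2564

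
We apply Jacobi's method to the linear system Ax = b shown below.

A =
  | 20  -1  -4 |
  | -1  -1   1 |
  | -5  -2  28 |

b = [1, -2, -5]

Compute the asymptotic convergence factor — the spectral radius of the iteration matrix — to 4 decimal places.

0.2766

A = D + L + U where D = diag(20, -1, 28).
Jacobi: T = -D⁻¹(L+U), T[1,2] = -(1)/(-1) = +1.0000; T[1,1] = 0.
  T[0,:] = [+0.0000, +0.0500, +0.2000]
  T[1,:] = [-1.0000, +0.0000, +1.0000]
  T[2,:] = [+0.1786, +0.0714, +0.0000]
eigenvalue magnitudes: 0.2766, 0.1392, 0.1392.
ρ = 0.2766; 0.2766 < 1 ⇒ converges.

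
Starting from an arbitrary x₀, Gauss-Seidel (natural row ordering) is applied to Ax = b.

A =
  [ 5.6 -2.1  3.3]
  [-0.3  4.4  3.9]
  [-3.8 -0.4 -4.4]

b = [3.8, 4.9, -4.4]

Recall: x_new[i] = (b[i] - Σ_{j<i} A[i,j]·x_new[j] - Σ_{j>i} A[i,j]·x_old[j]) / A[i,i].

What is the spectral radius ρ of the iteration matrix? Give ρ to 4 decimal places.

0.9280

Write A = D+L+U with D = diag(5.6, 4.4, -4.4).
T_GS = -(D+L)⁻¹U: row 0 first, T[0,2] = -(3.3)/(5.6) = -0.5893; later rows by forward substitution.
  T[0,:] = [+0.0000  +0.3750  -0.5893]
  T[1,:] = [+0.0000  +0.0256  -0.9265]
  T[2,:] = [+0.0000  -0.3262  +0.5932]
|roots of det(T-λI)|: 0.9280, 0.3093, 0.0000.
ρ(T) = max|λ| = 0.9280; 0.9280 < 1: convergent.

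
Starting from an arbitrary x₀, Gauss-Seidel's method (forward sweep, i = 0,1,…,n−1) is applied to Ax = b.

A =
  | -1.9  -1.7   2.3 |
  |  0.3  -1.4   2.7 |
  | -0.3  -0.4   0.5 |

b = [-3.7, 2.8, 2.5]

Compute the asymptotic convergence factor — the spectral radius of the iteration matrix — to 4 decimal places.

A = D + L + U where D = diag(-1.9, -1.4, 0.5).
T_GS = -(D+L)⁻¹U: row 0 first, T[0,1] = -(-1.7)/(-1.9) = -0.8947; later rows by forward substitution.
  T[0,:] = [+0.0000, -0.8947, +1.2105]
  T[1,:] = [+0.0000, -0.1917, +2.1880]
  T[2,:] = [+0.0000, -0.6902, +2.4767]
|roots of det(T-λI)|: 1.6620, 0.6229, 0.0000.
spectral radius ρ = 1.6620; 1.6620 > 1: divergent.

1.6620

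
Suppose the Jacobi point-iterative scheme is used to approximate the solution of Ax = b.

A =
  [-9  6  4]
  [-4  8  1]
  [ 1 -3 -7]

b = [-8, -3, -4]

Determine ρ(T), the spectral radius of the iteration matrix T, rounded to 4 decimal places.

0.7680

Diagonal D = diag(-9, 8, -7); L, U strict lower/upper.
Jacobi T = -D⁻¹(L+U): T[0,1] = -(6)/(-9) = +0.6667; T[0,0] = 0.
  T[0,:] = [+0.0000, +0.6667, +0.4444]
  T[1,:] = [+0.5000, +0.0000, -0.1250]
  T[2,:] = [+0.1429, -0.4286, +0.0000]
|roots of det(T-λI)|: 0.7680, 0.4733, 0.2947.
ρ = 0.7680; 0.7680 < 1 ⇒ converges.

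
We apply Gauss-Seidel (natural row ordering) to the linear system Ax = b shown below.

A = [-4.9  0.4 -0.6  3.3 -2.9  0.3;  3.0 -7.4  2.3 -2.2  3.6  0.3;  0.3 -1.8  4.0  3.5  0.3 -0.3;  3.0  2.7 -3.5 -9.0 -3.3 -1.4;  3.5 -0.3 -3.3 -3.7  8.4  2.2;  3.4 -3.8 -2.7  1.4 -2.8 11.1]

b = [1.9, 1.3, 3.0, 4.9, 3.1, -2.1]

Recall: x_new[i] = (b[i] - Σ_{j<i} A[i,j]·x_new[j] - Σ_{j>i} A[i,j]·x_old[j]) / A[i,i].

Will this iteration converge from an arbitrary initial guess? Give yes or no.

yes

A = D + L + U where D = diag(-4.9, -7.4, 4, -9, 8.4, 11.1).
Gauss-Seidel: T = -(D+L)⁻¹U, row 0 first, T[0,5] = -(0.3)/(-4.9) = +0.0612; later rows by forward substitution.
  T[0,:] = [+0.0000 +0.0816 -0.1224 +0.6735 -0.5918 +0.0612]
  T[1,:] = [+0.0000 +0.0331 +0.2612 -0.0243 +0.2466 +0.0654]
  T[2,:] = [+0.0000 +0.0088 +0.1267 -0.9364 +0.0803 +0.0998]
  T[3,:] = [+0.0000 +0.0337 -0.0117 +0.5814 -0.5212 -0.1544]
  T[4,:] = [+0.0000 -0.0145 +0.1050 -0.3933 +0.0574 -0.3139]
  T[5,:] = [+0.0000 -0.0195 +0.1857 -0.6149 +0.3654 -0.0318]
moduli |λ_i(T)| = 0.8700, 0.3152, 0.3152, 0.2749, 0.0275, 0.0000.
ρ(T) = max|λ| = 0.8700; 0.8700 < 1 ⇒ converges.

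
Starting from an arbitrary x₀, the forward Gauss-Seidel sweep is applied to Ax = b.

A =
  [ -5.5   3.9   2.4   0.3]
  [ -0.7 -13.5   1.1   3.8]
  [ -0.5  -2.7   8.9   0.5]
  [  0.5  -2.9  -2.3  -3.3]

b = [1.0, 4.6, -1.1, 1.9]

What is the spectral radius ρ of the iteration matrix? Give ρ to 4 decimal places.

Let D = diag(-5.5, -13.5, 8.9, -3.3); L, U the strict triangles.
T_GS = -(D+L)⁻¹U: row 0 first, T[0,2] = -(2.4)/(-5.5) = +0.4364; later rows by forward substitution.
  T[0,:] = [+0.0000 +0.7091 +0.4364 +0.0545]
  T[1,:] = [+0.0000 -0.0368 +0.0589 +0.2787]
  T[2,:] = [+0.0000 +0.0287 +0.0424 +0.0314]
  T[3,:] = [+0.0000 +0.1198 -0.0151 -0.2585]
moduli |λ_i(T)| = 0.3609, 0.0933, 0.0146, 0.0000.
spectral radius ρ = 0.3609; 0.3609 < 1, so it converges for any x₀.

0.3609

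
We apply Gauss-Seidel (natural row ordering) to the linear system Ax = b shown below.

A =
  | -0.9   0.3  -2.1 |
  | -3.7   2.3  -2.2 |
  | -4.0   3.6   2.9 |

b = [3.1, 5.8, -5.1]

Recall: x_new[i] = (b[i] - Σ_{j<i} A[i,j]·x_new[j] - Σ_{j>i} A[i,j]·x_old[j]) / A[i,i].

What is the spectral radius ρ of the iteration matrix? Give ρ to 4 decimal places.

Diagonal D = diag(-0.9, 2.3, 2.9); L, U strict lower/upper.
T_GS = -(D+L)⁻¹U: row 0 first, T[0,1] = -(0.3)/(-0.9) = +0.3333; later rows by forward substitution.
  T[0,:] = [+0.0000  +0.3333  -2.3333]
  T[1,:] = [+0.0000  +0.5362  -2.7971]
  T[2,:] = [+0.0000  -0.2059  +0.2539]
eigenvalue magnitudes: 1.1670, 0.3769, 0.0000.
spectral radius ρ = 1.1670; 1.1670 > 1 ⇒ diverges.

1.1670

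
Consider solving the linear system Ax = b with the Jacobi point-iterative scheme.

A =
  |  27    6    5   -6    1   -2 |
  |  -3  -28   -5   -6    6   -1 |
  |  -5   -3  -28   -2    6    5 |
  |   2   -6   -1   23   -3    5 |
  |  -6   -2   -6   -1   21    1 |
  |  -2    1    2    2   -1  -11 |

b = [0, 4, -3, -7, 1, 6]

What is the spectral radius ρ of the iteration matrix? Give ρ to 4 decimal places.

0.5214

Split A = D + L + U, D = diag(27, -28, -28, 23, 21, -11).
T_J = -D⁻¹(L+U): T[3,4] = -(-3)/(23) = +0.1304; T[3,3] = 0.
  T[0,:] = [+0.0000  -0.2222  -0.1852  +0.2222  -0.0370  +0.0741]
  T[1,:] = [-0.1071  +0.0000  -0.1786  -0.2143  +0.2143  -0.0357]
  T[2,:] = [-0.1786  -0.1071  +0.0000  -0.0714  +0.2143  +0.1786]
  T[3,:] = [-0.0870  +0.2609  +0.0435  +0.0000  +0.1304  -0.2174]
  T[4,:] = [+0.2857  +0.0952  +0.2857  +0.0476  +0.0000  -0.0476]
  T[5,:] = [-0.1818  +0.0909  +0.1818  +0.1818  -0.0909  +0.0000]
moduli |λ_i(T)| = 0.5214, 0.3837, 0.3837, 0.3010, 0.2033, 0.0191.
ρ = 0.5214; 0.5214 < 1 ⇒ converges.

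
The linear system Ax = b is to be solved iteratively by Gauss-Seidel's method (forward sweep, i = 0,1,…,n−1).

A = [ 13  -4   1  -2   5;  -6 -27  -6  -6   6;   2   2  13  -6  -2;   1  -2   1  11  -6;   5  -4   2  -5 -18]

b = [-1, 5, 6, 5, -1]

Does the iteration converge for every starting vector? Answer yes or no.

yes

Split A = D + L + U, D = diag(13, -27, 13, 11, -18).
GS T = -(D+L)⁻¹U: row 0 first, T[0,1] = -(-4)/(13) = +0.3077; later rows by forward substitution.
  T[0,:] = [+0.0000, +0.3077, -0.0769, +0.1538, -0.3846]
  T[1,:] = [+0.0000, -0.0684, -0.2051, -0.2564, +0.3077]
  T[2,:] = [+0.0000, -0.0368, +0.0434, +0.4773, +0.1657]
  T[3,:] = [+0.0000, -0.0371, -0.0342, -0.1040, +0.6213]
  T[4,:] = [+0.0000, +0.1069, +0.0386, +0.1816, -0.3294]
|λ(T)| sorted: 0.6252, 0.2170, 0.2170, 0.1625, 0.0000.
ρ = 0.6252; 0.6252 < 1, so it converges for any x₀.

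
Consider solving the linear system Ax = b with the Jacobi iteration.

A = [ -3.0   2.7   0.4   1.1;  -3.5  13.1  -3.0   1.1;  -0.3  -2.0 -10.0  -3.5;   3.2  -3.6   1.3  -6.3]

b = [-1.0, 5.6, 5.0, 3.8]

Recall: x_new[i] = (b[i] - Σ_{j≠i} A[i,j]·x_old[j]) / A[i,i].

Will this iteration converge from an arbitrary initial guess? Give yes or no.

Diagonal D = diag(-3, 13.1, -10, -6.3); L, U strict lower/upper.
Jacobi T = -D⁻¹(L+U): T[3,0] = -(3.2)/(-6.3) = +0.5079; T[3,3] = 0.
  T[0,:] = [+0.0000, +0.9000, +0.1333, +0.3667]
  T[1,:] = [+0.2672, +0.0000, +0.2290, -0.0840]
  T[2,:] = [-0.0300, -0.2000, +0.0000, -0.3500]
  T[3,:] = [+0.5079, -0.5714, +0.2063, +0.0000]
eigenvalue magnitudes: 0.6831, 0.3824, 0.3824, 0.0443.
ρ(T) = max|λ| = 0.6831; 0.6831 < 1 ⇒ converges.

yes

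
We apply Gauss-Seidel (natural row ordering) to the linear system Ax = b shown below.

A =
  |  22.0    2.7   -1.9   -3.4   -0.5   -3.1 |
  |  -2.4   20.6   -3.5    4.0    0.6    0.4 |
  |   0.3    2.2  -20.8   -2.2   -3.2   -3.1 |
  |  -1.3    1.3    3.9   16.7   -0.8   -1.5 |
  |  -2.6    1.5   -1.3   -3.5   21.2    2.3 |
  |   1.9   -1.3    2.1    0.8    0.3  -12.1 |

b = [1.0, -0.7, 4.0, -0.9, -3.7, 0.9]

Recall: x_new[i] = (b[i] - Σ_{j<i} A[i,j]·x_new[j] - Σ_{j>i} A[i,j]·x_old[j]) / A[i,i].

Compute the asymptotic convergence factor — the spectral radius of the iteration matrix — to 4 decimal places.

Write A = D+L+U with D = diag(22, 20.6, -20.8, 16.7, 21.2, -12.1).
Gauss-Seidel: T = -(D+L)⁻¹U, row 0 first, T[0,5] = -(-3.1)/(22) = +0.1409; later rows by forward substitution.
  T[0,:] = [+0.0000 -0.1227 +0.0864 +0.1545 +0.0227 +0.1409]
  T[1,:] = [+0.0000 -0.0143 +0.1800 -0.1762 -0.0265 -0.0030]
  T[2,:] = [+0.0000 -0.0033 +0.0203 -0.1222 -0.1563 -0.1473]
  T[3,:] = [+0.0000 -0.0077 -0.0120 +0.0543 +0.0882 +0.1354]
  T[4,:] = [+0.0000 -0.0155 -0.0029 +0.0329 +0.0096 -0.0777]
  T[5,:] = [+0.0000 -0.0192 -0.0031 +0.0264 -0.0146 +0.0039]
|eigenvalues of T|: 0.1712, 0.0997, 0.0997, 0.0450, 0.0235, 0.0000.
ρ = 0.1712; 0.1712 < 1 ⇒ converges.

0.1712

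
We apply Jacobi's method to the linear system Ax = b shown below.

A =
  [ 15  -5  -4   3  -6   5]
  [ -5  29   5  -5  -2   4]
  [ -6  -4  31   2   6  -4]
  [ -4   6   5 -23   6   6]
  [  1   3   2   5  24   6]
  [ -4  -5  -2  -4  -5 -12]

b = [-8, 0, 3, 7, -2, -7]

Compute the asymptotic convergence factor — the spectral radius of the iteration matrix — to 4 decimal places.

Split A = D + L + U, D = diag(15, 29, 31, -23, 24, -12).
T_J = -D⁻¹(L+U): T[2,1] = -(-4)/(31) = +0.1290; T[2,2] = 0.
  T[0,:] = [+0.0000 +0.3333 +0.2667 -0.2000 +0.4000 -0.3333]
  T[1,:] = [+0.1724 +0.0000 -0.1724 +0.1724 +0.0690 -0.1379]
  T[2,:] = [+0.1935 +0.1290 +0.0000 -0.0645 -0.1935 +0.1290]
  T[3,:] = [-0.1739 +0.2609 +0.2174 +0.0000 +0.2609 +0.2609]
  T[4,:] = [-0.0417 -0.1250 -0.0833 -0.2083 +0.0000 -0.2500]
  T[5,:] = [-0.3333 -0.4167 -0.1667 -0.3333 -0.4167 +0.0000]
moduli |λ_i(T)| = 0.6218, 0.3618, 0.3233, 0.3233, 0.1271, 0.1271.
ρ = 0.6218; 0.6218 < 1, so it converges for any x₀.

0.6218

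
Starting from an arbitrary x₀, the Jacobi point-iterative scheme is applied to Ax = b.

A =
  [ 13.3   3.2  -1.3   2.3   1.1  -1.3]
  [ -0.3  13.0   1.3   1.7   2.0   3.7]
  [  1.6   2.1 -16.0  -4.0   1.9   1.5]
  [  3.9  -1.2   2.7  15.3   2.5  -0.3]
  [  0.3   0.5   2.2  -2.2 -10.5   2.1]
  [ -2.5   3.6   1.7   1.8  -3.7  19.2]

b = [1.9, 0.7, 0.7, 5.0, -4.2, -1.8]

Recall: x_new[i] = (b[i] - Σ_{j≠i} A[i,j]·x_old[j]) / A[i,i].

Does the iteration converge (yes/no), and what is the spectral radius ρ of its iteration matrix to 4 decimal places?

Split A = D + L + U, D = diag(13.3, 13, -16, 15.3, -10.5, 19.2).
Jacobi: T = -D⁻¹(L+U), T[3,5] = -(-0.3)/(15.3) = +0.0196; T[3,3] = 0.
  T[0,:] = [+0.0000  -0.2406  +0.0977  -0.1729  -0.0827  +0.0977]
  T[1,:] = [+0.0231  +0.0000  -0.1000  -0.1308  -0.1538  -0.2846]
  T[2,:] = [+0.1000  +0.1313  +0.0000  -0.2500  +0.1187  +0.0938]
  T[3,:] = [-0.2549  +0.0784  -0.1765  +0.0000  -0.1634  +0.0196]
  T[4,:] = [+0.0286  +0.0476  +0.2095  -0.2095  +0.0000  +0.2000]
  T[5,:] = [+0.1302  -0.1875  -0.0885  -0.0938  +0.1927  +0.0000]
|λ(T)| sorted: 0.5307, 0.3218, 0.2384, 0.2384, 0.0967, 0.0967.
ρ(T) = max|λ| = 0.5307; 0.5307 < 1: convergent.

yes, ρ = 0.5307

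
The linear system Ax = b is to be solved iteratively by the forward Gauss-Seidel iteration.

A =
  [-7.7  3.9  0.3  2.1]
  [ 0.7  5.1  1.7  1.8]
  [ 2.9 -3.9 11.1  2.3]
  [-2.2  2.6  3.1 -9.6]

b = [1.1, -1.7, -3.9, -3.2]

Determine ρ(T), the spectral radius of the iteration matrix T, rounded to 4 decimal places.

Diagonal D = diag(-7.7, 5.1, 11.1, -9.6); L, U strict lower/upper.
Gauss-Seidel: T = -(D+L)⁻¹U, row 0 first, T[0,1] = -(3.9)/(-7.7) = +0.5065; later rows by forward substitution.
  T[0,:] = [+0.0000  +0.5065  +0.0390  +0.2727]
  T[1,:] = [+0.0000  -0.0695  -0.3387  -0.3904]
  T[2,:] = [+0.0000  -0.1568  -0.1292  -0.4156]
  T[3,:] = [+0.0000  -0.1855  -0.1424  -0.3024]
moduli |λ_i(T)| = 0.6865, 0.1081, 0.1081, 0.0000.
ρ(T) = max|λ| = 0.6865; 0.6865 < 1: convergent.

0.6865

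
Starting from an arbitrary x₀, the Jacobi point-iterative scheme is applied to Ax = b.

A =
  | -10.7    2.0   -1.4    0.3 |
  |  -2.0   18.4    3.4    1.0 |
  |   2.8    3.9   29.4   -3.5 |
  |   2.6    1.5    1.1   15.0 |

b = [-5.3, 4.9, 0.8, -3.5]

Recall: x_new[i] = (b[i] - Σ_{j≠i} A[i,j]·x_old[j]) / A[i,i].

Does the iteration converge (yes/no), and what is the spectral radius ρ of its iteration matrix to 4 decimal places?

A = D + L + U where D = diag(-10.7, 18.4, 29.4, 15).
Jacobi: T = -D⁻¹(L+U), T[1,0] = -(-2)/(18.4) = +0.1087; T[1,1] = 0.
  T[0,:] = [+0.0000  +0.1869  -0.1308  +0.0280]
  T[1,:] = [+0.1087  +0.0000  -0.1848  -0.0543]
  T[2,:] = [-0.0952  -0.1327  +0.0000  +0.1190]
  T[3,:] = [-0.1733  -0.1000  -0.0733  +0.0000]
|λ(T)| sorted: 0.3118, 0.1595, 0.1543, 0.1543.
ρ(T) = max|λ| = 0.3118; 0.3118 < 1: convergent.

yes, ρ = 0.3118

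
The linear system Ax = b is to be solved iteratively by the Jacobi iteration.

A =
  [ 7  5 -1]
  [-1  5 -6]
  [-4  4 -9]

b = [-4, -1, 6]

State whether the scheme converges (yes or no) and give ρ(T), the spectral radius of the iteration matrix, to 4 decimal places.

yes, ρ = 0.8800

A = D + L + U where D = diag(7, 5, -9).
Jacobi: T = -D⁻¹(L+U), T[1,2] = -(-6)/(5) = +1.2000; T[1,1] = 0.
  T[0,:] = [+0.0000 -0.7143 +0.1429]
  T[1,:] = [+0.2000 +0.0000 +1.2000]
  T[2,:] = [-0.4444 +0.4444 +0.0000]
eigenvalue magnitudes: 0.8800, 0.6688, 0.6688.
ρ = 0.8800; 0.8800 < 1, so it converges for any x₀.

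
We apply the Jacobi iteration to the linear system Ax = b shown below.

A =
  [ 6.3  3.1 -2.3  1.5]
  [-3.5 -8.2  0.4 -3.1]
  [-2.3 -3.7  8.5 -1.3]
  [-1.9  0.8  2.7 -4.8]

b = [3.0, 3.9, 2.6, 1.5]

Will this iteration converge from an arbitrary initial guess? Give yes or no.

yes

A = D + L + U where D = diag(6.3, -8.2, 8.5, -4.8).
Jacobi: T = -D⁻¹(L+U), T[2,3] = -(-1.3)/(8.5) = +0.1529; T[2,2] = 0.
  T[0,:] = [+0.0000 -0.4921 +0.3651 -0.2381]
  T[1,:] = [-0.4268 +0.0000 +0.0488 -0.3780]
  T[2,:] = [+0.2706 +0.4353 +0.0000 +0.1529]
  T[3,:] = [-0.3958 +0.1667 +0.5625 +0.0000]
|eigenvalues of T|: 0.9101, 0.4274, 0.4274, 0.3615.
spectral radius ρ = 0.9101; 0.9101 < 1, so it converges for any x₀.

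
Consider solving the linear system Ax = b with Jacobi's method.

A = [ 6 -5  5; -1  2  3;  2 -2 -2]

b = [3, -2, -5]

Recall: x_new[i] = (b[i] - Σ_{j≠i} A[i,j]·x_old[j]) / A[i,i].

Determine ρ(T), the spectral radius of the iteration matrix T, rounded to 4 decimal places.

Let D = diag(6, 2, -2); L, U the strict triangles.
Jacobi: T = -D⁻¹(L+U), T[2,1] = -(-2)/(-2) = -1.0000; T[2,2] = 0.
  T[0,:] = [+0.0000  +0.8333  -0.8333]
  T[1,:] = [+0.5000  +0.0000  -1.5000]
  T[2,:] = [+1.0000  -1.0000  +0.0000]
eigenvalue magnitudes: 1.3111, 0.7972, 0.7972.
ρ = 1.3111; 1.3111 > 1: divergent.

1.3111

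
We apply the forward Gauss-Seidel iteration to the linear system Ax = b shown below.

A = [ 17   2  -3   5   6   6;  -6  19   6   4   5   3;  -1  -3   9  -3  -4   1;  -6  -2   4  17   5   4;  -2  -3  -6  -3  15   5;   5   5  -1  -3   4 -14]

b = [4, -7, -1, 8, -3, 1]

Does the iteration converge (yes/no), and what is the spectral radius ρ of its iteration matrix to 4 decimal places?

A = D + L + U where D = diag(17, 19, 9, 17, 15, -14).
Gauss-Seidel: T = -(D+L)⁻¹U, row 0 first, T[0,2] = -(-3)/(17) = +0.1765; later rows by forward substitution.
  T[0,:] = [+0.0000 -0.1176 +0.1765 -0.2941 -0.3529 -0.3529]
  T[1,:] = [+0.0000 -0.0372 -0.2601 -0.3034 -0.3746 -0.2693]
  T[2,:] = [+0.0000 -0.0255 -0.0671 +0.1995 +0.2804 -0.2401]
  T[3,:] = [+0.0000 -0.0399 +0.0475 -0.1864 -0.5287 -0.3351]
  T[4,:] = [+0.0000 -0.0413 -0.0458 -0.0574 -0.1156 -0.5973]
  T[5,:] = [+0.0000 -0.0567 -0.0483 -0.2041 -0.1996 -0.3040]
moduli |λ_i(T)| = 0.8389, 0.1896, 0.1896, 0.1509, 0.0953, 0.0000.
ρ = 0.8389; 0.8389 < 1, so it converges for any x₀.

yes, ρ = 0.8389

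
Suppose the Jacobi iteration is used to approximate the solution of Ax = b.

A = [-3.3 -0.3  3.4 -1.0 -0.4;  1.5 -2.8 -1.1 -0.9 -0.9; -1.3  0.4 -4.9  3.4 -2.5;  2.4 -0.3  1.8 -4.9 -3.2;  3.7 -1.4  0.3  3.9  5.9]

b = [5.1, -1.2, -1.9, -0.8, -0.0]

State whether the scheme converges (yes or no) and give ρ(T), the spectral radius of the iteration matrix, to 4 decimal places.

Split A = D + L + U, D = diag(-3.3, -2.8, -4.9, -4.9, 5.9).
Jacobi: T = -D⁻¹(L+U), T[3,4] = -(-3.2)/(-4.9) = -0.6531; T[3,3] = 0.
  T[0,:] = [+0.0000, -0.0909, +1.0303, -0.3030, -0.1212]
  T[1,:] = [+0.5357, +0.0000, -0.3929, -0.3214, -0.3214]
  T[2,:] = [-0.2653, +0.0816, +0.0000, +0.6939, -0.5102]
  T[3,:] = [+0.4898, -0.0612, +0.3673, +0.0000, -0.6531]
  T[4,:] = [-0.6271, +0.2373, -0.0508, -0.6610, +0.0000]
moduli |λ_i(T)| = 1.1856, 0.9053, 0.9053, 0.6039, 0.0096.
spectral radius ρ = 1.1856; 1.1856 > 1, so it fails to converge.

no, ρ = 1.1856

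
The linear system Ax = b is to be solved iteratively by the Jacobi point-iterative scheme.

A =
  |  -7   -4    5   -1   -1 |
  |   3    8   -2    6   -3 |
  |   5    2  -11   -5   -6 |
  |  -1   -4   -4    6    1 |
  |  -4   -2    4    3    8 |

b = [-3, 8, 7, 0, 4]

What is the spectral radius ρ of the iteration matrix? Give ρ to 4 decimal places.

Let D = diag(-7, 8, -11, 6, 8); L, U the strict triangles.
Jacobi: T = -D⁻¹(L+U), T[4,2] = -(4)/(8) = -0.5000; T[4,4] = 0.
  T[0,:] = [+0.0000 -0.5714 +0.7143 -0.1429 -0.1429]
  T[1,:] = [-0.3750 +0.0000 +0.2500 -0.7500 +0.3750]
  T[2,:] = [+0.4545 +0.1818 +0.0000 -0.4545 -0.5455]
  T[3,:] = [+0.1667 +0.6667 +0.6667 +0.0000 -0.1667]
  T[4,:] = [+0.5000 +0.2500 -0.5000 -0.3750 +0.0000]
|λ(T)| sorted: 1.1417, 0.8849, 0.8849, 0.5112, 0.5112.
ρ(T) = max|λ| = 1.1417; 1.1417 > 1 ⇒ diverges.

1.1417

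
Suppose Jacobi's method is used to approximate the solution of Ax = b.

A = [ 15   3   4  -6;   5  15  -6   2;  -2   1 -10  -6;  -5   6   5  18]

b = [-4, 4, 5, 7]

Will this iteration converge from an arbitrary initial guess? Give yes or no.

Split A = D + L + U, D = diag(15, 15, -10, 18).
Jacobi: T = -D⁻¹(L+U), T[2,1] = -(1)/(-10) = +0.1000; T[2,2] = 0.
  T[0,:] = [+0.0000  -0.2000  -0.2667  +0.4000]
  T[1,:] = [-0.3333  +0.0000  +0.4000  -0.1333]
  T[2,:] = [-0.2000  +0.1000  +0.0000  -0.6000]
  T[3,:] = [+0.2778  -0.3333  -0.2778  +0.0000]
eigenvalue magnitudes: 0.8822, 0.3769, 0.3769, 0.2395.
ρ(T) = max|λ| = 0.8822; 0.8822 < 1 ⇒ converges.

yes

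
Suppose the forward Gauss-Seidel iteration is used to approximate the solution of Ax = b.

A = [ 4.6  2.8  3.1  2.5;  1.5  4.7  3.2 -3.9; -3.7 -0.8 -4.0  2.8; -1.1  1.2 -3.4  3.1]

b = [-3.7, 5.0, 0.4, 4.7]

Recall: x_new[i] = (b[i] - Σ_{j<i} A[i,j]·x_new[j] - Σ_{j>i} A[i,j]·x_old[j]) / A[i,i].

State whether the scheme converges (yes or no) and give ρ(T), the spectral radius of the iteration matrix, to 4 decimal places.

Split A = D + L + U, D = diag(4.6, 4.7, -4, 3.1).
Gauss-Seidel: T = -(D+L)⁻¹U, row 0 first, T[0,2] = -(3.1)/(4.6) = -0.6739; later rows by forward substitution.
  T[0,:] = [+0.0000, -0.6087, -0.6739, -0.5435]
  T[1,:] = [+0.0000, +0.1943, -0.4658, +1.0032]
  T[2,:] = [+0.0000, +0.5242, +0.7165, +1.0021]
  T[3,:] = [+0.0000, +0.2837, +0.7270, +0.5178]
|eigenvalues of T|: 1.5710, 0.2560, 0.2560, 0.0000.
ρ(T) = max|λ| = 1.5710; 1.5710 > 1: divergent.

no, ρ = 1.5710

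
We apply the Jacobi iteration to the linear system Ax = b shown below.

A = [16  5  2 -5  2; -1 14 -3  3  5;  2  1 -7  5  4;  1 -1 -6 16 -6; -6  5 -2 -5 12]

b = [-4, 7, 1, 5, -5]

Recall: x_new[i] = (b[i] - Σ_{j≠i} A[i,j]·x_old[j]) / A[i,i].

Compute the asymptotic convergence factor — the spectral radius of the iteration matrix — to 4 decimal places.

0.8706

Split A = D + L + U, D = diag(16, 14, -7, 16, 12).
T_J = -D⁻¹(L+U): T[1,2] = -(-3)/(14) = +0.2143; T[1,1] = 0.
  T[0,:] = [+0.0000, -0.3125, -0.1250, +0.3125, -0.1250]
  T[1,:] = [+0.0714, +0.0000, +0.2143, -0.2143, -0.3571]
  T[2,:] = [+0.2857, +0.1429, +0.0000, +0.7143, +0.5714]
  T[3,:] = [-0.0625, +0.0625, +0.3750, +0.0000, +0.3750]
  T[4,:] = [+0.5000, -0.4167, +0.1667, +0.4167, +0.0000]
|roots of det(T-λI)|: 0.8706, 0.6029, 0.4067, 0.4067, 0.2295.
ρ(T) = max|λ| = 0.8706; 0.8706 < 1 ⇒ converges.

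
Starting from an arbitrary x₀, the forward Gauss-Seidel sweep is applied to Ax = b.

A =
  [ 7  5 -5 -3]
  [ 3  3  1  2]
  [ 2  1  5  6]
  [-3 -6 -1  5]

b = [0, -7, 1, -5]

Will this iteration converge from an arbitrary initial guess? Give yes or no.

no

Let D = diag(7, 3, 5, 5); L, U the strict triangles.
Gauss-Seidel: T = -(D+L)⁻¹U, row 0 first, T[0,1] = -(5)/(7) = -0.7143; later rows by forward substitution.
  T[0,:] = [+0.0000 -0.7143 +0.7143 +0.4286]
  T[1,:] = [+0.0000 +0.7143 -1.0476 -1.0952]
  T[2,:] = [+0.0000 +0.1429 -0.0762 -1.1524]
  T[3,:] = [+0.0000 +0.4571 -0.8438 -1.2876]
|λ(T)| sorted: 1.5150, 0.7050, 0.1605, 0.0000.
spectral radius ρ = 1.5150; 1.5150 > 1: divergent.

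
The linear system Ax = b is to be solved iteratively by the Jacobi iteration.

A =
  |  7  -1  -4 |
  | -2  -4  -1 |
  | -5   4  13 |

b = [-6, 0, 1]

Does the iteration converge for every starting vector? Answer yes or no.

Split A = D + L + U, D = diag(7, -4, 13).
Jacobi T = -D⁻¹(L+U): T[0,1] = -(-1)/(7) = +0.1429; T[0,0] = 0.
  T[0,:] = [+0.0000 +0.1429 +0.5714]
  T[1,:] = [-0.5000 +0.0000 -0.2500]
  T[2,:] = [+0.3846 -0.3077 +0.0000]
|λ(T)| sorted: 0.5921, 0.3540, 0.3540.
ρ(T) = max|λ| = 0.5921; 0.5921 < 1: convergent.

yes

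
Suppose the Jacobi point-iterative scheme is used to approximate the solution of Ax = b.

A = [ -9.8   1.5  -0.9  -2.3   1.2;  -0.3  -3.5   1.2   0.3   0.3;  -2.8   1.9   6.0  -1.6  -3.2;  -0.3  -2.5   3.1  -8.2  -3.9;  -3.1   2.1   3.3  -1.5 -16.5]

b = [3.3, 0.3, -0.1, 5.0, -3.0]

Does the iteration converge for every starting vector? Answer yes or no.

yes

Let D = diag(-9.8, -3.5, 6, -8.2, -16.5); L, U the strict triangles.
Jacobi: T = -D⁻¹(L+U), T[1,4] = -(0.3)/(-3.5) = +0.0857; T[1,1] = 0.
  T[0,:] = [+0.0000, +0.1531, -0.0918, -0.2347, +0.1224]
  T[1,:] = [-0.0857, +0.0000, +0.3429, +0.0857, +0.0857]
  T[2,:] = [+0.4667, -0.3167, +0.0000, +0.2667, +0.5333]
  T[3,:] = [-0.0366, -0.3049, +0.3780, +0.0000, -0.4756]
  T[4,:] = [-0.1879, +0.1273, +0.2000, -0.0909, +0.0000]
|eigenvalues of T|: 0.5787, 0.4350, 0.4350, 0.3118, 0.0242.
ρ = 0.5787; 0.5787 < 1 ⇒ converges.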